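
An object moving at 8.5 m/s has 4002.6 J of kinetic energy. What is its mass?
KE = ½mv² → m = 2KE/v² = 2×4002.6/8.5² = 110.8 kg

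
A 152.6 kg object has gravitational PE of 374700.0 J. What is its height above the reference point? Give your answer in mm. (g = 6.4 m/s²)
PE = mgh → h = PE/(mg) = 3.747e+05 J / (152.6 kg × 6.4 m/s²) = 383.7 m = 383700.0 mm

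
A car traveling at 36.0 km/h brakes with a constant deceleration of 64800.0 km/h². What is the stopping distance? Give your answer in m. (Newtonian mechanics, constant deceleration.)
d = v₀² / (2a) (with unit conversion) = 10.0 m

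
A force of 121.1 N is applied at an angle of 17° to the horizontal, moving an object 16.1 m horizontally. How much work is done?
W = Fd cosθ = 121.1×16.1×cos(17°) = 1864.5 J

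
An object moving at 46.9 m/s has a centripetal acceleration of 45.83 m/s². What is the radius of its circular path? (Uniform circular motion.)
r = v²/a_c = 46.9²/45.83 = 47.99 m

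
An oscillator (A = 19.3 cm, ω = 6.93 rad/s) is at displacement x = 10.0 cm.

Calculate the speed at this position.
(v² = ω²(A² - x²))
v = ω√(A² − x²) = 6.93×√(0.193² − 0.1²) = 1.144 m/s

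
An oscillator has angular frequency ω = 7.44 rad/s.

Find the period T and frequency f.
T = 2π/ω = 2π/7.44 = 0.8445 s; f = ω/2π = 1.184 Hz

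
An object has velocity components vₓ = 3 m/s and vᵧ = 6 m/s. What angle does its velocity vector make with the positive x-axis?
θ = arctan(vᵧ/vₓ) = arctan(6/3) = 63.43°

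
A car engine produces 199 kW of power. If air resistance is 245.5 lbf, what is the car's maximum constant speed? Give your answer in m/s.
P = Fv → v = P/F = 199000 W / 1092 N = 182.2 m/s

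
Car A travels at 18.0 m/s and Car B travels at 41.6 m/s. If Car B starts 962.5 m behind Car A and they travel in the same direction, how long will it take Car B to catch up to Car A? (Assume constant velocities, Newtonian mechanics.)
Relative speed: v_rel = 41.6 - 18.0 = 23.6 m/s
Time to catch: t = d₀/v_rel = 962.5/23.6 = 40.78 s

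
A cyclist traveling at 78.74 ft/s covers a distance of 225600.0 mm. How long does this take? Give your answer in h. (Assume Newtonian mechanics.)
t = d/v (with unit conversion) = 0.002611 h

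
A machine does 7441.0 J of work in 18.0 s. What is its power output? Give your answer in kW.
P = W/t = 7441 J / 18 s = 413.4 W = 0.4134 kW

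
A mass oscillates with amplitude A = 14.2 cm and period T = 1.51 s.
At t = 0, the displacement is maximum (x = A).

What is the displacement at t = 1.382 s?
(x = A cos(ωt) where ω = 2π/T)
ω = 2π/T = 2π/1.51 = 4.161 rad/s
x = A cos(ωt) = 14.2×cos(4.161×1.382) = 12.23 cm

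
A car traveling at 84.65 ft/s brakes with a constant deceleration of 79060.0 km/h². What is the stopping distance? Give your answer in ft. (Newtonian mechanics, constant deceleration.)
d = v₀² / (2a) (with unit conversion) = 179.0 ft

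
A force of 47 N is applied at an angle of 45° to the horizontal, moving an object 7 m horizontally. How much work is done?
W = Fd cosθ = 47×7×cos(45°) = 232.64 J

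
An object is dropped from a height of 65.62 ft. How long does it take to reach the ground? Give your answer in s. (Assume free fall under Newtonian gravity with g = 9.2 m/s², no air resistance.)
t = √(2h/g) (with unit conversion) = 2.085 s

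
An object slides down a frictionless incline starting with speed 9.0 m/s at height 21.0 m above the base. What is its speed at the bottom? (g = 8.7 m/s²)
½mv₀² + mgh = ½mv² → v = √(v₀² + 2gh) = √(9² + 2×8.7×21) = 21.13 m/s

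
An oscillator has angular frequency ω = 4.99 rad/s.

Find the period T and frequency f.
T = 2π/ω = 2π/4.99 = 1.259 s; f = ω/2π = 0.7942 Hz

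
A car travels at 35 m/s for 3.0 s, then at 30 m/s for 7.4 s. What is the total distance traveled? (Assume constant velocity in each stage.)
d₁ = v₁t₁ = 35 × 3.0 = 105 m
d₂ = v₂t₂ = 30 × 7.4 = 222 m
d_total = 105 + 222 = 327.0 m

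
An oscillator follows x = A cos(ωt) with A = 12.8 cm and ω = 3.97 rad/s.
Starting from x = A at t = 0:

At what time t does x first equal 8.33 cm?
cos(ωt) = x/A = 8.33/12.8 = 0.6508
ωt = arccos(0.6508) = 0.8622 rad
t = 0.8622/3.97 = 0.2172 s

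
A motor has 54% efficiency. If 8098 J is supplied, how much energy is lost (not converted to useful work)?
W_out = η × W_in = 0.54×8098 = 4372.9 J
W_lost = W_in − W_out = 8098 − 4372.9 = 3725.1 J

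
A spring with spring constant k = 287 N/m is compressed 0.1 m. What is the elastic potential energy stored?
PE = ½kx² = ½×287×0.1² = 1.435 J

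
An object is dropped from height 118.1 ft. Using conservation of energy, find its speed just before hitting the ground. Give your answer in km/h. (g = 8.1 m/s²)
mgh = ½mv² → v = √(2gh) = √(2×8.1×36) = 24.15 m/s = 86.93 km/h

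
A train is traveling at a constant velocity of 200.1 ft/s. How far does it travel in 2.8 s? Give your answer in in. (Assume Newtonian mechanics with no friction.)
d = vt (with unit conversion) = 6723.0 in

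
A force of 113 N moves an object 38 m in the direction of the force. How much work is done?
W = Fd = 113×38 = 4294.0 J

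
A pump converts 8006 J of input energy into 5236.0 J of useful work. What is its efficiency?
η = W_out/W_in = 5236.0/8006 = 0.654 = 65.4%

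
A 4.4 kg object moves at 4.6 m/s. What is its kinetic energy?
KE = ½mv² = ½×4.4×4.6² = 46.552 J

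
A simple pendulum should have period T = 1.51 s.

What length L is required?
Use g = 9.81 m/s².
T = 2π√(L/g) → L = g(T/2π)² = 9.81×(1.51/2π)² = 0.5666 m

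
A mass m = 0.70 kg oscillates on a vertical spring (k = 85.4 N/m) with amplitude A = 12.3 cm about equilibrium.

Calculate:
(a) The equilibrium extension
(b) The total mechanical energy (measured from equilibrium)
x_eq = mg/k = 0.7×9.81/85.4 = 0.08041 m = 8.041 cm
E = ½kA² = ½×85.4×(0.123)² = 0.646 J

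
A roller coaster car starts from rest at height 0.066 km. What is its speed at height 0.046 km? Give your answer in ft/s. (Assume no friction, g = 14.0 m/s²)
mgh₁ = ½mv₂² + mgh₂ → v₂ = √(2g(h₁−h₂)) = √(2×14.0×(66−46)) = 23.66 m/s = 77.64 ft/s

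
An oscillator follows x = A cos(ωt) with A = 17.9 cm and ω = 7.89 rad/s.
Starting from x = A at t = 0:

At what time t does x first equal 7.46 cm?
cos(ωt) = x/A = 7.46/17.9 = 0.4168
ωt = arccos(0.4168) = 1.141 rad
t = 1.141/7.89 = 0.1446 s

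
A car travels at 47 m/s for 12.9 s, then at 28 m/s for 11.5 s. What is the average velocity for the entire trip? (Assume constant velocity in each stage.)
d₁ = v₁t₁ = 47 × 12.9 = 606.3 m
d₂ = v₂t₂ = 28 × 11.5 = 322 m
d_total = 928.3 m, t_total = 24.4 s
v_avg = d_total/t_total = 928.3/24.4 = 38.05 m/s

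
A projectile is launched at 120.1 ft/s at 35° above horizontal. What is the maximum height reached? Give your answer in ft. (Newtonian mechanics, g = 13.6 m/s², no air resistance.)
H = v₀²sin²(θ)/(2g) (with unit conversion) = 53.18 ft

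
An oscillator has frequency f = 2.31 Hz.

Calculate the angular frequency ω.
ω = 2πf = 2π×2.31 = 14.51 rad/s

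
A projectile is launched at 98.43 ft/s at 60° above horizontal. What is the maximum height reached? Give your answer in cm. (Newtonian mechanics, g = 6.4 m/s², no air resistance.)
H = v₀²sin²(θ)/(2g) (with unit conversion) = 5274.0 cm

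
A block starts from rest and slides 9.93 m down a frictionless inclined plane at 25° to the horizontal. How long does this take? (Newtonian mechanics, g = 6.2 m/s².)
a = g sin(θ) = 6.2 × sin(25°) = 2.62 m/s²
t = √(2d/a) = √(2 × 9.93 / 2.62) = 2.75 s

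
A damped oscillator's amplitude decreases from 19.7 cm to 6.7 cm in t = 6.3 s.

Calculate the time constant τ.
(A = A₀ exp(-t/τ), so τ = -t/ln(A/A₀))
A/A₀ = 6.7/19.7 = 0.3401; ln(A/A₀) = -1.079
τ = −t/ln(A/A₀) = −6.3/-1.079 = 5.841 s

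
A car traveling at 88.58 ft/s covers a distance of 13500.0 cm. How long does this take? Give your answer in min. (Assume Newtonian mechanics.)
t = d/v (with unit conversion) = 0.08334 min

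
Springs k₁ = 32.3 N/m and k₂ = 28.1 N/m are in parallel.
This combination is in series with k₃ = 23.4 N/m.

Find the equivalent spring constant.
k₁₂ = k₁ + k₂ = 60.4 N/m (parallel)
1/k_eq = 1/k₁₂ + 1/k₃ → k_eq = 16.87 N/m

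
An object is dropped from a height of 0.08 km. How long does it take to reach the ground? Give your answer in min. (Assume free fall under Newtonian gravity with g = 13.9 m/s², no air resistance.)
t = √(2h/g) (with unit conversion) = 0.05655 min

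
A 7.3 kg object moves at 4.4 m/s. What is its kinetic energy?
KE = ½mv² = ½×7.3×4.4² = 70.664 J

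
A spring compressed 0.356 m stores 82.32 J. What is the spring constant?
PE = ½kx² → k = 2PE/x² = 2×82.32/0.356² = 1299.0 N/m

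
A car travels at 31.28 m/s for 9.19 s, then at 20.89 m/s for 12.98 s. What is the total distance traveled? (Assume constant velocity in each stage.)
d₁ = v₁t₁ = 31.28 × 9.19 = 287.463 m
d₂ = v₂t₂ = 20.89 × 12.98 = 271.152 m
d_total = 287.463 + 271.152 = 558.62 m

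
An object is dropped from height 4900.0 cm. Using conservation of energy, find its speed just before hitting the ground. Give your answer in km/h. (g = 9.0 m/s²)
mgh = ½mv² → v = √(2gh) = √(2×9.0×49) = 29.7 m/s = 106.9 km/h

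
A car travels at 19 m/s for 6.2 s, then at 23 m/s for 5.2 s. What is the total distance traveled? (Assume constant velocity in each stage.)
d₁ = v₁t₁ = 19 × 6.2 = 117.8 m
d₂ = v₂t₂ = 23 × 5.2 = 119.6 m
d_total = 117.8 + 119.6 = 237.4 m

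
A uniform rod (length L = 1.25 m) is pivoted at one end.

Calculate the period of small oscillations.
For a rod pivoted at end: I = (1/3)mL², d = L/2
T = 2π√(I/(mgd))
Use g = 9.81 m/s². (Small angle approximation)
I/m = (1/3)L² = 0.5208 m²; d = L/2 = 0.625 m
T = 2π√(I/(mgd)) = 2π√(0.5208/(9.81×0.625)) = 1.831 s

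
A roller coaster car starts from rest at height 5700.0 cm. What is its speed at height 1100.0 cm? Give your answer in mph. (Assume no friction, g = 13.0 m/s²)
mgh₁ = ½mv₂² + mgh₂ → v₂ = √(2g(h₁−h₂)) = √(2×13.0×(57−11)) = 34.58 m/s = 77.36 mph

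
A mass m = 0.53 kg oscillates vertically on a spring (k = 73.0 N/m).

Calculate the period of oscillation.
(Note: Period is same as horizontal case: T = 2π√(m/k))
T = 2π√(m/k) = 2π√(0.53/73.0) = 0.5354 s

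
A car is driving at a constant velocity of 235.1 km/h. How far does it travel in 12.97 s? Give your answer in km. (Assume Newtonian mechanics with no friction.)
d = vt (with unit conversion) = 0.847 km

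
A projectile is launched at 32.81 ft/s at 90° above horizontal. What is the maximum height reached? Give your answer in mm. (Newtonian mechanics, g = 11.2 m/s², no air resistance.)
H = v₀²sin²(θ)/(2g) (with unit conversion) = 4465.0 mm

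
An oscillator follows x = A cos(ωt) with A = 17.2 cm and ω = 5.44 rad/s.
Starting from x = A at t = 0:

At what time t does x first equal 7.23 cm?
cos(ωt) = x/A = 7.23/17.2 = 0.4203
ωt = arccos(0.4203) = 1.137 rad
t = 1.137/5.44 = 0.209 s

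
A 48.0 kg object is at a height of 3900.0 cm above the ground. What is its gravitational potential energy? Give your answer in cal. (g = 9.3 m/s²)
PE = mgh = 48 kg × 9.3 m/s² × 39 m = 1.741e+04 J = 4161.0 cal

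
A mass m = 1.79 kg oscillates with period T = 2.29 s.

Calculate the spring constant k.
T = 2π√(m/k) → k = m(2π/T)² = 1.79×(2π/2.29)² = 13.48 N/m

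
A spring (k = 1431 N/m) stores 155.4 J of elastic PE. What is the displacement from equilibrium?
PE = ½kx² → x = √(2PE/k) = √(2×155.4/1431) = 0.466 m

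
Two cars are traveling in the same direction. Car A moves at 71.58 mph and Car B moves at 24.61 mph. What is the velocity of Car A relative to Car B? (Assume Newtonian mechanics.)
v_rel = v_A - v_B = 71.58 - 24.61 = 46.97 mph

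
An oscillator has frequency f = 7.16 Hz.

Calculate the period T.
T = 1/f = 1/7.16 = 0.1397 s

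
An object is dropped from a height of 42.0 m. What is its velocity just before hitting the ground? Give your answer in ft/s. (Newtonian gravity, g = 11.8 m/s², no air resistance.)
v = √(2gh) (with unit conversion) = 103.3 ft/s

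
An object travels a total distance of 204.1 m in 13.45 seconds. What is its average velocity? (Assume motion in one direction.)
v_avg = Δd / Δt = 204.1 / 13.45 = 15.17 m/s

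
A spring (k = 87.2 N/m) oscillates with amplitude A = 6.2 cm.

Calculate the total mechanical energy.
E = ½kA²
E = ½kA² = ½×87.2×(0.062)² = 0.1676 J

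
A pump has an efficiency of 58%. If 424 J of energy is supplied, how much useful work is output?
W_out = η × W_in = 0.58 × 424 = 245.92 J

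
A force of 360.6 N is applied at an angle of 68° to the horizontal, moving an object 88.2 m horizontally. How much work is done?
W = Fd cosθ = 360.6×88.2×cos(68°) = 11914.0 J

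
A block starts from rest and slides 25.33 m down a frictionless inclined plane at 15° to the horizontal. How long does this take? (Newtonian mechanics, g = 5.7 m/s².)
a = g sin(θ) = 5.7 × sin(15°) = 1.48 m/s²
t = √(2d/a) = √(2 × 25.33 / 1.48) = 5.86 s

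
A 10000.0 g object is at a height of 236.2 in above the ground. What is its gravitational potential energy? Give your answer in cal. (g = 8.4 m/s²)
PE = mgh = 10 kg × 8.4 m/s² × 5.999 m = 504 J = 120.4 cal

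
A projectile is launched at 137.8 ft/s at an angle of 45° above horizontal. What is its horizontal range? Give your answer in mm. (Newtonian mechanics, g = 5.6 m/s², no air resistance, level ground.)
R = v₀² sin(2θ) / g (with unit conversion) = 315000.0 mm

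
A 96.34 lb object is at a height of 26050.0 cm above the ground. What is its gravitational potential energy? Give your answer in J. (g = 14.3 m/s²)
PE = mgh = 43.7 kg × 14.3 m/s² × 260.5 m = 1.628e+05 J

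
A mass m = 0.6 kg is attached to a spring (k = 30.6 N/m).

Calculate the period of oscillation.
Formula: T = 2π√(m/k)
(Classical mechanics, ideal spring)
T = 2π√(m/k) = 2π√(0.6/30.6) = 0.8798 s; f = 1/T = 1.137 Hz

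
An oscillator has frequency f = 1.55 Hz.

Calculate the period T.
T = 1/f = 1/1.55 = 0.6452 s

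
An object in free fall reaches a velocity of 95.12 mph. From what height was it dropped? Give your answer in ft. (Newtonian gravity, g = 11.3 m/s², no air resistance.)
h = v²/(2g) (with unit conversion) = 262.5 ft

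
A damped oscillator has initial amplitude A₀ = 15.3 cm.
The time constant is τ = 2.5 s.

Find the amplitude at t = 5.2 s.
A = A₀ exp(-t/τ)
A = A₀ exp(−t/τ) = 15.3×exp(−5.2/2.5) = 1.911 cm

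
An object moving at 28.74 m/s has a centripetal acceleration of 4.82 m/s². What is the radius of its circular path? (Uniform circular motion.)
r = v²/a_c = 28.74²/4.82 = 171.37 m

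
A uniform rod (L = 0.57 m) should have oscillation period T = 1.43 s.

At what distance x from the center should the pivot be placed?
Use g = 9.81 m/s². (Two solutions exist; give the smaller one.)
T = 2π√((L²/12 + x²)/(gx)). Let c = T²g/(4π²) = 0.5081.
x² − cx + L²/12 = 0 → x = (c − √(c² − L²/3))/2 = 0.06048 m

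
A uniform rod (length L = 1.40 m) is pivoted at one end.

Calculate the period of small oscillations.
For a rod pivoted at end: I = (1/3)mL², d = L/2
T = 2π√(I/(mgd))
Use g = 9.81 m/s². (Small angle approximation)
I/m = (1/3)L² = 0.6533 m²; d = L/2 = 0.7 m
T = 2π√(I/(mgd)) = 2π√(0.6533/(9.81×0.7)) = 1.938 s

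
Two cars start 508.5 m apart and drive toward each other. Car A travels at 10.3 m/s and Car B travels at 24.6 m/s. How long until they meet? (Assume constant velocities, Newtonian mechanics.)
Combined speed: v_combined = 10.3 + 24.6 = 34.9 m/s
Time to meet: t = d/34.9 = 508.5/34.9 = 14.57 s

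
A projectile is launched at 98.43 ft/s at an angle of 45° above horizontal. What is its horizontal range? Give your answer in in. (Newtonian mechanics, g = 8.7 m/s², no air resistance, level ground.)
R = v₀² sin(2θ) / g (with unit conversion) = 4073.0 in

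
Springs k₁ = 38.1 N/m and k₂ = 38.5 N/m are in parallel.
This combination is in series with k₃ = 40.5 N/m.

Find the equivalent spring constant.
k₁₂ = k₁ + k₂ = 76.6 N/m (parallel)
1/k_eq = 1/k₁₂ + 1/k₃ → k_eq = 26.49 N/m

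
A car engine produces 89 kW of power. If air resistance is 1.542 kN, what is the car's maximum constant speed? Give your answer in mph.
P = Fv → v = P/F = 89000 W / 1542 N = 57.72 m/s = 129.1 mph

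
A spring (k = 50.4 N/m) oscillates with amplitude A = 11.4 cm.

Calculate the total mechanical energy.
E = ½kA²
E = ½kA² = ½×50.4×(0.114)² = 0.3275 J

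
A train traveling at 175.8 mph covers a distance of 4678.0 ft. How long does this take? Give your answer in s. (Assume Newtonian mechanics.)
t = d/v (with unit conversion) = 18.14 s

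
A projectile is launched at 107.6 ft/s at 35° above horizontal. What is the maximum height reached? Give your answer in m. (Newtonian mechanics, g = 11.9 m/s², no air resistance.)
H = v₀²sin²(θ)/(2g) (with unit conversion) = 14.87 m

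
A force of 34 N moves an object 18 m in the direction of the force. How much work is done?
W = Fd = 34×18 = 612.0 J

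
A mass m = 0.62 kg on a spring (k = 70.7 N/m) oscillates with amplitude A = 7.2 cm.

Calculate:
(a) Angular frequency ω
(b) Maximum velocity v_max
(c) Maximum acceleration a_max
ω = √(k/m) = √(70.7/0.62) = 10.68 rad/s
v_max = ωA = 10.68×0.072 = 0.7689 m/s
a_max = ω²A = 10.68²×0.072 = 8.21 m/s²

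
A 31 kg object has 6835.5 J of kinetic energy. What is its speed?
KE = ½mv² → v = √(2KE/m) = √(2×6835.5/31) = 21.0 m/s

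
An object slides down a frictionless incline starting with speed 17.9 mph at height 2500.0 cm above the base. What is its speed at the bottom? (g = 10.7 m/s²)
½mv₀² + mgh = ½mv² → v = √(v₀² + 2gh) = √(8.002² + 2×10.7×25) = 24.48 m/s = 54.75 mph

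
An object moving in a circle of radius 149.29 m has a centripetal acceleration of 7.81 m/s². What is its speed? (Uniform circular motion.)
v = √(a_c × r) = √(7.81 × 149.29) = 34.15 m/s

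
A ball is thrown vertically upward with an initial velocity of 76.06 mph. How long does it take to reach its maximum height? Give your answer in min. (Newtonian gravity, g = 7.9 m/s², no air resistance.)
t_up = v₀/g (with unit conversion) = 0.07173 min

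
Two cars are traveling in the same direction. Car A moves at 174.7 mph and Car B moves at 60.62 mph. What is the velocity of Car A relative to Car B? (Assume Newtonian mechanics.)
v_rel = v_A - v_B = 174.7 - 60.62 = 114.1 mph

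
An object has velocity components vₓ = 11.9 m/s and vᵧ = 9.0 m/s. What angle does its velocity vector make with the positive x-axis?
θ = arctan(vᵧ/vₓ) = arctan(9.0/11.9) = 37.1°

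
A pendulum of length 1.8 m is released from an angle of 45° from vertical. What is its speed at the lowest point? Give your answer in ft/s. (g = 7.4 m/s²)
h = L(1 − cosθ) = 1.8×(1 − cos45°) = 0.5272 m
v = √(2gh) = √(2×7.4×0.5272) = 2.793 m/s = 9.164 ft/s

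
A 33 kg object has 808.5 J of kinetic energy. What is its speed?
KE = ½mv² → v = √(2KE/m) = √(2×808.5/33) = 7.0 m/s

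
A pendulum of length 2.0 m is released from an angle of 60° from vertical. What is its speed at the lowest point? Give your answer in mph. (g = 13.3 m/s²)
h = L(1 − cosθ) = 2.0×(1 − cos60°) = 1 m
v = √(2gh) = √(2×13.3×1) = 5.158 m/s = 11.54 mph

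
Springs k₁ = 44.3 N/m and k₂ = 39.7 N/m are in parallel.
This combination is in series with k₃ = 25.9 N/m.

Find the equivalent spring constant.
k₁₂ = k₁ + k₂ = 84 N/m (parallel)
1/k_eq = 1/k₁₂ + 1/k₃ → k_eq = 19.8 N/m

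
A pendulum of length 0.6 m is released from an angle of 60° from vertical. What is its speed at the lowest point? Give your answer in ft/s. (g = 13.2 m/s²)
h = L(1 − cosθ) = 0.6×(1 − cos60°) = 0.3 m
v = √(2gh) = √(2×13.2×0.3) = 2.814 m/s = 9.233 ft/s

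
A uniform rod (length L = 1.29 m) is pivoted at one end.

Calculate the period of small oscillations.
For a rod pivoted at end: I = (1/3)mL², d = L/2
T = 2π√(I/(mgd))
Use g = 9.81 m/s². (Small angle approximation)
I/m = (1/3)L² = 0.5547 m²; d = L/2 = 0.645 m
T = 2π√(I/(mgd)) = 2π√(0.5547/(9.81×0.645)) = 1.86 s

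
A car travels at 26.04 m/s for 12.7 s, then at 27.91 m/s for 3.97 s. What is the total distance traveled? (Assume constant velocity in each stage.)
d₁ = v₁t₁ = 26.04 × 12.7 = 330.708 m
d₂ = v₂t₂ = 27.91 × 3.97 = 110.803 m
d_total = 330.708 + 110.803 = 441.51 m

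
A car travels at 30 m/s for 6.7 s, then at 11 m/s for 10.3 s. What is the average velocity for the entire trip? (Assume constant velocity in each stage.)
d₁ = v₁t₁ = 30 × 6.7 = 201 m
d₂ = v₂t₂ = 11 × 10.3 = 113.3 m
d_total = 314.3 m, t_total = 17 s
v_avg = d_total/t_total = 314.3/17 = 18.49 m/s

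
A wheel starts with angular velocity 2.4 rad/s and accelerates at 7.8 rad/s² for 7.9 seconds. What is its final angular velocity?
ω = ω₀ + αt = 2.4 + 7.8 × 7.9 = 64.02 rad/s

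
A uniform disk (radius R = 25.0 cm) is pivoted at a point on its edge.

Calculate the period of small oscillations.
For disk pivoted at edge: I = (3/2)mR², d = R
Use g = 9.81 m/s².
I/m = (3/2)R² = 0.09375 m²; d = R = 0.25 m
T = 2π√((3/2)R²/(gR)) = 2π√(3R/(2g)) = 1.228 s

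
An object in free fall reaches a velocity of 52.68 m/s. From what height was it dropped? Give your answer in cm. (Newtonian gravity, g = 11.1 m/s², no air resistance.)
h = v²/(2g) (with unit conversion) = 12500.0 cm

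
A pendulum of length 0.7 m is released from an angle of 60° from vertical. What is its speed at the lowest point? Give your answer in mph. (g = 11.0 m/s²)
h = L(1 − cosθ) = 0.7×(1 − cos60°) = 0.35 m
v = √(2gh) = √(2×11.0×0.35) = 2.775 m/s = 6.207 mph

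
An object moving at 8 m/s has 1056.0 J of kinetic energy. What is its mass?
KE = ½mv² → m = 2KE/v² = 2×1056.0/8² = 33.0 kg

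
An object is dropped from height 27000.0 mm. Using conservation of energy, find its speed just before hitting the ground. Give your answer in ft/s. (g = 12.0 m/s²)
mgh = ½mv² → v = √(2gh) = √(2×12.0×27) = 25.46 m/s = 83.52 ft/s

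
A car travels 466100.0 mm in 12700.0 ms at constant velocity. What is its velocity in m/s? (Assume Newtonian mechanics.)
v = d/t (with unit conversion) = 36.7 m/s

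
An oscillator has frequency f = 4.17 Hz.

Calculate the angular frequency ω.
ω = 2πf = 2π×4.17 = 26.2 rad/s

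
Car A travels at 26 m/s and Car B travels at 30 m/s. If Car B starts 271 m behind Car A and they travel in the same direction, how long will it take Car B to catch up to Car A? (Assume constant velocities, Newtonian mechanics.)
Relative speed: v_rel = 30 - 26 = 4 m/s
Time to catch: t = d₀/v_rel = 271/4 = 67.75 s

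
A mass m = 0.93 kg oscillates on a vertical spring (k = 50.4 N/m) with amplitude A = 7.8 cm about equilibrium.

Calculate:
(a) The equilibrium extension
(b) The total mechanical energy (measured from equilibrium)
x_eq = mg/k = 0.93×9.81/50.4 = 0.181 m = 18.1 cm
E = ½kA² = ½×50.4×(0.078)² = 0.1533 J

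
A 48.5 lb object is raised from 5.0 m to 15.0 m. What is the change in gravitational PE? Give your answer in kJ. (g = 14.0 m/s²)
ΔPE = mg(h₂ − h₁) = 22 kg × 14.0 m/s² × (15 − 5) m = 3080 J = 3.08 kJ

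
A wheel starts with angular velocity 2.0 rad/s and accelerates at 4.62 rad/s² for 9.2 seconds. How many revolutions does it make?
θ = ω₀t + ½αt² = 2.0×9.2 + ½×4.62×9.2² = 213.92 rad
Revolutions = θ/(2π) = 213.92/(2π) = 34.05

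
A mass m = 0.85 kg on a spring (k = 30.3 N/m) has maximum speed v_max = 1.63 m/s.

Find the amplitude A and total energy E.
½mv²_max = ½kA² → A = v_max√(m/k) = 1.63×√(0.85/30.3) = 0.273 m = 27.3 cm
E = ½mv²_max = ½×0.85×1.63² = 1.129 J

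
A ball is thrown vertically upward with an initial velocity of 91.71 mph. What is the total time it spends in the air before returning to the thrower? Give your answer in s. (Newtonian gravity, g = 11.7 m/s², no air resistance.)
t_total = 2v₀/g (with unit conversion) = 7.008 s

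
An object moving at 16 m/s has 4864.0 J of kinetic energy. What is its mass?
KE = ½mv² → m = 2KE/v² = 2×4864.0/16² = 38.0 kg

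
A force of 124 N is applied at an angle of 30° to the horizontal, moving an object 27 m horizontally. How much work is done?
W = Fd cosθ = 124×27×cos(30°) = 2899.5 J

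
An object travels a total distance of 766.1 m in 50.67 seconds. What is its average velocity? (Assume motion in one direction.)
v_avg = Δd / Δt = 766.1 / 50.67 = 15.12 m/s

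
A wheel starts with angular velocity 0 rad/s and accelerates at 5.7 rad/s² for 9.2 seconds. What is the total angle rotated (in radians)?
θ = ω₀t + ½αt² = 0×9.2 + ½×5.7×9.2² = 241.22 rad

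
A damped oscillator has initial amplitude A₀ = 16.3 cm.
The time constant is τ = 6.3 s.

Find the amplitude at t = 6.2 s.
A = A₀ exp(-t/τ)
A = A₀ exp(−t/τ) = 16.3×exp(−6.2/6.3) = 6.092 cm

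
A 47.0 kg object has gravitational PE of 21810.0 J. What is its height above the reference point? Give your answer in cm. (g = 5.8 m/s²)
PE = mgh → h = PE/(mg) = 2.181e+04 J / (47 kg × 5.8 m/s²) = 80.01 m = 8001.0 cm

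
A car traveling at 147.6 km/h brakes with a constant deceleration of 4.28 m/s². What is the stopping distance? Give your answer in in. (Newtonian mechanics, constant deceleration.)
d = v₀² / (2a) (with unit conversion) = 7731.0 in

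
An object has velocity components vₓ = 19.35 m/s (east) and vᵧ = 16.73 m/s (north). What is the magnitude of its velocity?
|v| = √(vₓ² + vᵧ²) = √(19.35² + 16.73²) = √(654.315) = 25.58 m/s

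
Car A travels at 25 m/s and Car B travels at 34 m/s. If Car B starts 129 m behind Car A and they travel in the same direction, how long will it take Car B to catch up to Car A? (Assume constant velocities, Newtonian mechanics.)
Relative speed: v_rel = 34 - 25 = 9 m/s
Time to catch: t = d₀/v_rel = 129/9 = 14.33 s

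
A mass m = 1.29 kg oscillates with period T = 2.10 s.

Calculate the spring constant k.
T = 2π√(m/k) → k = m(2π/T)² = 1.29×(2π/2.1)² = 11.55 N/m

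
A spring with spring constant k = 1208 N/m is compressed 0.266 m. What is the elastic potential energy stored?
PE = ½kx² = ½×1208×0.266² = 42.74 J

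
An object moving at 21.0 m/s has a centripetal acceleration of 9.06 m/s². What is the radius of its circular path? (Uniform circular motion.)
r = v²/a_c = 21.0²/9.06 = 48.68 m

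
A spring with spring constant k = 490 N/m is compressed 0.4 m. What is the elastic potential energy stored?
PE = ½kx² = ½×490×0.4² = 39.2 J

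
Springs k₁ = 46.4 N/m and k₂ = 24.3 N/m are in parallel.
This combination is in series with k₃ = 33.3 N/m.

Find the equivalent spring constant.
k₁₂ = k₁ + k₂ = 70.7 N/m (parallel)
1/k_eq = 1/k₁₂ + 1/k₃ → k_eq = 22.64 N/m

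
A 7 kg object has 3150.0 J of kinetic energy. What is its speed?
KE = ½mv² → v = √(2KE/m) = √(2×3150.0/7) = 30.0 m/s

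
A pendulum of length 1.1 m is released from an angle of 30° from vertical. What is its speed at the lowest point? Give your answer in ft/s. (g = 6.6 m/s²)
h = L(1 − cosθ) = 1.1×(1 − cos30°) = 0.1474 m
v = √(2gh) = √(2×6.6×0.1474) = 1.395 m/s = 4.576 ft/s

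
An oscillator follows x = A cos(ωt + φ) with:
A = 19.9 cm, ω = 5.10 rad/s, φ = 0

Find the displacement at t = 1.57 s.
x = A cos(ωt + φ) = 19.9×cos(5.1×1.57 + 0) = -3.033 cm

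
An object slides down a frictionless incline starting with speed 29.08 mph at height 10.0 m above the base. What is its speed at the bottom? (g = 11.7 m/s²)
½mv₀² + mgh = ½mv² → v = √(v₀² + 2gh) = √(13² + 2×11.7×10) = 20.07 m/s = 44.91 mph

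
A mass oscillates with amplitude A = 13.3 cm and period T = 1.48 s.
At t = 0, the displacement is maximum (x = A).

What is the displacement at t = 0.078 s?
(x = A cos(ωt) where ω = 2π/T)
ω = 2π/T = 2π/1.48 = 4.245 rad/s
x = A cos(ωt) = 13.3×cos(4.245×0.078) = 12.58 cm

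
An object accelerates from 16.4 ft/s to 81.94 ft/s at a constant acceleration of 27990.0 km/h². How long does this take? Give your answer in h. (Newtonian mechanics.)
t = (v - v₀)/a (with unit conversion) = 0.002569 h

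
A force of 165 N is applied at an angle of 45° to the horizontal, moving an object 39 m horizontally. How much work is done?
W = Fd cosθ = 165×39×cos(45°) = 4550.2 J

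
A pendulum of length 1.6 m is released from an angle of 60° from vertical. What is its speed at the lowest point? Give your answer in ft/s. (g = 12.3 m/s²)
h = L(1 − cosθ) = 1.6×(1 − cos60°) = 0.8 m
v = √(2gh) = √(2×12.3×0.8) = 4.436 m/s = 14.55 ft/s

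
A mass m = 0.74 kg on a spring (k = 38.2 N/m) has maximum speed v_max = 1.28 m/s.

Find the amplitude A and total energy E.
½mv²_max = ½kA² → A = v_max√(m/k) = 1.28×√(0.74/38.2) = 0.1782 m = 17.82 cm
E = ½mv²_max = ½×0.74×1.28² = 0.6062 J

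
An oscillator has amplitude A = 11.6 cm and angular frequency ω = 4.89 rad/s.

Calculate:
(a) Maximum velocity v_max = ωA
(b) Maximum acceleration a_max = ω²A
v_max = ωA = 4.89×0.116 = 0.5672 m/s
a_max = ω²A = 4.89²×0.116 = 2.774 m/s²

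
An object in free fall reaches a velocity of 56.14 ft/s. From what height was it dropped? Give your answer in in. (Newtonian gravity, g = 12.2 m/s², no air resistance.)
h = v²/(2g) (with unit conversion) = 472.4 in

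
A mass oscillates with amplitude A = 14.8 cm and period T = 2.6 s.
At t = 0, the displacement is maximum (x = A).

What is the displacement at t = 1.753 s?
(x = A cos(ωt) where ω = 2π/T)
ω = 2π/T = 2π/2.6 = 2.417 rad/s
x = A cos(ωt) = 14.8×cos(2.417×1.753) = -6.783 cm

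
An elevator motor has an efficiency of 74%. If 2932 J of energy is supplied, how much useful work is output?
W_out = η × W_in = 0.74 × 2932 = 2169.7 J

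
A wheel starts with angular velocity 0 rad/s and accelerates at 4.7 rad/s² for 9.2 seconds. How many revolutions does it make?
θ = ω₀t + ½αt² = 0×9.2 + ½×4.7×9.2² = 198.9 rad
Revolutions = θ/(2π) = 198.9/(2π) = 31.66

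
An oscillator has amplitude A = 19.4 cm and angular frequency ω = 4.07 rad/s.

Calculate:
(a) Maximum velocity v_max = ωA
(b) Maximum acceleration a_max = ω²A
v_max = ωA = 4.07×0.194 = 0.7896 m/s
a_max = ω²A = 4.07²×0.194 = 3.214 m/s²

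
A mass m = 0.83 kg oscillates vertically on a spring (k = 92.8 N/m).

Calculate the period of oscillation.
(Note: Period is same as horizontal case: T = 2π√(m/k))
T = 2π√(m/k) = 2π√(0.83/92.8) = 0.5942 s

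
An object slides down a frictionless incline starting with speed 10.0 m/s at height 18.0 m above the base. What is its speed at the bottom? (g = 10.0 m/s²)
½mv₀² + mgh = ½mv² → v = √(v₀² + 2gh) = √(10² + 2×10.0×18) = 21.45 m/s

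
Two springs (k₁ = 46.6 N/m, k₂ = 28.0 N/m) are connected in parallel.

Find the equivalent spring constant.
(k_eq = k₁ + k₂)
k_eq = k₁ + k₂ = 46.6 + 28.0 = 74.6 N/m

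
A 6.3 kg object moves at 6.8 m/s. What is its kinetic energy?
KE = ½mv² = ½×6.3×6.8² = 145.656 J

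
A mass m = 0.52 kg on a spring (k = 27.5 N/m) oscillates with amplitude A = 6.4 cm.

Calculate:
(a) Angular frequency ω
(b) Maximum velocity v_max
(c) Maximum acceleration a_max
ω = √(k/m) = √(27.5/0.52) = 7.272 rad/s
v_max = ωA = 7.272×0.064 = 0.4654 m/s
a_max = ω²A = 7.272²×0.064 = 3.385 m/s²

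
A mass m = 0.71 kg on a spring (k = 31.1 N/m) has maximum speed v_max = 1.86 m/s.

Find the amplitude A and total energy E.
½mv²_max = ½kA² → A = v_max√(m/k) = 1.86×√(0.71/31.1) = 0.281 m = 28.1 cm
E = ½mv²_max = ½×0.71×1.86² = 1.228 J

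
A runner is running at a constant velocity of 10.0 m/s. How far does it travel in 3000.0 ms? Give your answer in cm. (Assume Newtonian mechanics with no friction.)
d = vt (with unit conversion) = 3000.0 cm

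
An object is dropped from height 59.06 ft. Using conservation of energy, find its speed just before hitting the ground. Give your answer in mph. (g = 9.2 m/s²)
mgh = ½mv² → v = √(2gh) = √(2×9.2×18) = 18.2 m/s = 40.71 mph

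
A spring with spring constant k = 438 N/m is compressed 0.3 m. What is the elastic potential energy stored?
PE = ½kx² = ½×438×0.3² = 19.71 J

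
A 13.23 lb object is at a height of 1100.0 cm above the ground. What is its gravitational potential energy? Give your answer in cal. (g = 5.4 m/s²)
PE = mgh = 6.001 kg × 5.4 m/s² × 11 m = 356.5 J = 85.2 cal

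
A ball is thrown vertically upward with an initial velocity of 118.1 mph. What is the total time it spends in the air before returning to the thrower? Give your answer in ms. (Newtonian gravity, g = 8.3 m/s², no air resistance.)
t_total = 2v₀/g (with unit conversion) = 12720.0 ms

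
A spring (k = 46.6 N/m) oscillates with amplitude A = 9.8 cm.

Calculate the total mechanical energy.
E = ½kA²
E = ½kA² = ½×46.6×(0.098)² = 0.2238 J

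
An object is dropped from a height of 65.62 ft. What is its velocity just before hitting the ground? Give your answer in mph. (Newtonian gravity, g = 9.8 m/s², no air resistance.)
v = √(2gh) (with unit conversion) = 44.29 mph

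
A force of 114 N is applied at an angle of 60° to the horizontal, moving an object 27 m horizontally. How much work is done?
W = Fd cosθ = 114×27×cos(60°) = 1539.0 J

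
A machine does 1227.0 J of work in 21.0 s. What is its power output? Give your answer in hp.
P = W/t = 1227 J / 21 s = 58.43 W = 0.07835 hp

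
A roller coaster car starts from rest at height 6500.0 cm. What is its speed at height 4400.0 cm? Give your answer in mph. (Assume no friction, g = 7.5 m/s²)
mgh₁ = ½mv₂² + mgh₂ → v₂ = √(2g(h₁−h₂)) = √(2×7.5×(65−44)) = 17.75 m/s = 39.7 mph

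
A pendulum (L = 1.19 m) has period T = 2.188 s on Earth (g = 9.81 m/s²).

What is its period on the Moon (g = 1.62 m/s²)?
T = 2π√(L/g), so T_moon/T_earth = √(g_earth/g_moon)
T_moon = 2π√(1.19/1.62) = 5.385 s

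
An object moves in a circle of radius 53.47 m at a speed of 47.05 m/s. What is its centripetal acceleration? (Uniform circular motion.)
a_c = v²/r = 47.05²/53.47 = 2213.7/53.47 = 41.4 m/s²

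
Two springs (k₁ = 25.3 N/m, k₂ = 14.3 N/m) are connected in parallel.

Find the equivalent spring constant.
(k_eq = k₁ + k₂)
k_eq = k₁ + k₂ = 25.3 + 14.3 = 39.6 N/m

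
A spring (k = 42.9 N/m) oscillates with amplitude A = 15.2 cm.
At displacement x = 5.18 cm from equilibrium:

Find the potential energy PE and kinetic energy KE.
E_total = ½kA² = ½×42.9×(0.152)² = 0.4956 J
PE = ½kx² = ½×42.9×(0.0518)² = 0.05756 J
KE = E_total − PE = 0.438 J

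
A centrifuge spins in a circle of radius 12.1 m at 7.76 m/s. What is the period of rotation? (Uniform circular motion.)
T = 2πr/v = 2π×12.1/7.76 = 9.8 s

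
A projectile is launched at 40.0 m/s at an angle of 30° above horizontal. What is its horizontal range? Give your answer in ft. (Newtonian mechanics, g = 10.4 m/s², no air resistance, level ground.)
R = v₀² sin(2θ) / g (with unit conversion) = 437.1 ft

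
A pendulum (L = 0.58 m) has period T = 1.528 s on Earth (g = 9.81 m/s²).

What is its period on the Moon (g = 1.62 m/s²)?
T = 2π√(L/g), so T_moon/T_earth = √(g_earth/g_moon)
T_moon = 2π√(0.58/1.62) = 3.76 s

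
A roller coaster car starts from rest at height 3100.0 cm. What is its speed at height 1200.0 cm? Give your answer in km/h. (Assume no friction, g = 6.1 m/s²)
mgh₁ = ½mv₂² + mgh₂ → v₂ = √(2g(h₁−h₂)) = √(2×6.1×(31−12)) = 15.22 m/s = 54.81 km/h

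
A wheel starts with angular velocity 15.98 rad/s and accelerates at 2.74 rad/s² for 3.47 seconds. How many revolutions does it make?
θ = ω₀t + ½αt² = 15.98×3.47 + ½×2.74×3.47² = 71.95 rad
Revolutions = θ/(2π) = 71.95/(2π) = 11.45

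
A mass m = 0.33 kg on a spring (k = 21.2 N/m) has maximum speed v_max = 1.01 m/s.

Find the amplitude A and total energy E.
½mv²_max = ½kA² → A = v_max√(m/k) = 1.01×√(0.33/21.2) = 0.126 m = 12.6 cm
E = ½mv²_max = ½×0.33×1.01² = 0.1683 J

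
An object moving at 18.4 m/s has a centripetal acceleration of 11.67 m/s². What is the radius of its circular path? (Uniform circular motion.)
r = v²/a_c = 18.4²/11.67 = 29.01 m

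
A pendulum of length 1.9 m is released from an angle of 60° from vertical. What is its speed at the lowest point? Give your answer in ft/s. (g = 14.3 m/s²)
h = L(1 − cosθ) = 1.9×(1 − cos60°) = 0.95 m
v = √(2gh) = √(2×14.3×0.95) = 5.212 m/s = 17.1 ft/s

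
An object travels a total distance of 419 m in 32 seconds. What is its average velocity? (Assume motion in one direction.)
v_avg = Δd / Δt = 419 / 32 = 13.09 m/s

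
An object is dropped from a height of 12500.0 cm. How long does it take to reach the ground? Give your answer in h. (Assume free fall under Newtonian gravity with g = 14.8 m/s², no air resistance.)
t = √(2h/g) (with unit conversion) = 0.001142 h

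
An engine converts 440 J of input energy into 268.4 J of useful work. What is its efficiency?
η = W_out/W_in = 268.4/440 = 0.61 = 61.0%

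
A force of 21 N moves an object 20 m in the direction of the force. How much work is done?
W = Fd = 21×20 = 420.0 J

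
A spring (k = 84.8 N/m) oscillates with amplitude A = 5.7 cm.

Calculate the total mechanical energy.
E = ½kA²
E = ½kA² = ½×84.8×(0.057)² = 0.1378 J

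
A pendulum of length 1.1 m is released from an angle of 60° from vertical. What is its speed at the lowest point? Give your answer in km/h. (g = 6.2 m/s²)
h = L(1 − cosθ) = 1.1×(1 − cos60°) = 0.55 m
v = √(2gh) = √(2×6.2×0.55) = 2.612 m/s = 9.401 km/h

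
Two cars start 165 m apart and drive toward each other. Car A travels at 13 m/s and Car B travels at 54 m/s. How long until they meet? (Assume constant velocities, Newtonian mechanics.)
Combined speed: v_combined = 13 + 54 = 67 m/s
Time to meet: t = d/67 = 165/67 = 2.46 s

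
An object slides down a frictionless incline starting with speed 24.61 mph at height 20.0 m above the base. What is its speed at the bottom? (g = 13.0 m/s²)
½mv₀² + mgh = ½mv² → v = √(v₀² + 2gh) = √(11² + 2×13.0×20) = 25.32 m/s = 56.64 mph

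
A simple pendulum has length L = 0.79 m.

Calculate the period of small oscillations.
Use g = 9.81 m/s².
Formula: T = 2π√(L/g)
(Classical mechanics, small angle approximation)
T = 2π√(L/g) = 2π√(0.79/9.81) = 1.783 s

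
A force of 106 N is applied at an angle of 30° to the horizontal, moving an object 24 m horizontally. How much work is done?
W = Fd cosθ = 106×24×cos(30°) = 2203.2 J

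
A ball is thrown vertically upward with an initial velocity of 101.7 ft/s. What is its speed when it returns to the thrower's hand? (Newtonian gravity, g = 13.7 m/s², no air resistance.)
By conservation of energy, the ball returns at the same speed = 101.7 ft/s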